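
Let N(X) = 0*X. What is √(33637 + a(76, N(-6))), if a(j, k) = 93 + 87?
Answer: √33817 ≈ 183.89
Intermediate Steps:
N(X) = 0
a(j, k) = 180
√(33637 + a(76, N(-6))) = √(33637 + 180) = √33817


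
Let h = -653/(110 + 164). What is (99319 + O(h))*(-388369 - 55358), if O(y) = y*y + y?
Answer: -3308748319804437/75076 ≈ -4.4072e+10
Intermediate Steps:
h = -653/274 ≈ -2.3832
O(y) = y + y² (O(y) = y² + y = y + y²)
(99319 + O(h))*(-388369 - 55358) = (99319 - 653*(1 - 653/274)/274)*(-388369 - 55358) = (99319 - 653/274*(-379/274))*(-443727) = (99319 + 247487/75076)*(-443727) = (7456720731/75076)*(-443727) = -3308748319804437/75076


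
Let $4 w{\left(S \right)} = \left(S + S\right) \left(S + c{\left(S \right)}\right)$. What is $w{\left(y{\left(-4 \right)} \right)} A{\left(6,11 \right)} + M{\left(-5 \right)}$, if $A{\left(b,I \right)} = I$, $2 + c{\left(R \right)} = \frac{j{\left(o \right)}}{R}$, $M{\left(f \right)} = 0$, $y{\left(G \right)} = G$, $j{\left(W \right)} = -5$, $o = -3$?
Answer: $\frac{209}{2} \approx 104.5$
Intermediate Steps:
$c{\left(R \right)} = -2 - \frac{5}{R}$
$w{\left(S \right)} = \frac{S \left(-2 + S - \frac{5}{S}\right)}{2}$ ($w{\left(S \right)} = \frac{\left(S + S\right) \left(S - \left(2 + \frac{5}{S}\right)\right)}{4} = \frac{2 S \left(-2 + S - \frac{5}{S}\right)}{4} = \frac{S \left(-2 + S - \frac{5}{S}\right)}{2}$)
$w{\left(y{\left(-4 \right)} \right)} A{\left(6,11 \right)} + M{\left(-5 \right)} = \left(- \frac{5}{2} + \frac{1}{2} \left(-4\right) \left(-2 - 4\right)\right) 11 + 0 = \left(- \frac{5}{2} + \frac{1}{2} \left(-4\right) \left(-6\right)\right) 11 + 0 = \left(- \frac{5}{2} + 12\right) 11 + 0 = \frac{19}{2} \cdot 11 + 0 = \frac{209}{2} + 0 = \frac{209}{2}$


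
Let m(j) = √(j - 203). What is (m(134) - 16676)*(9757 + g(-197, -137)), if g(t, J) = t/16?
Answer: -650009635/4 + 155915*I*√69/16 ≈ -1.625e+8 + 80946.0*I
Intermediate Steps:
g(t, J) = t/16 (g(t, J) = t*(1/16) = t/16)
m(j) = √(-203 + j)
(m(134) - 16676)*(9757 + g(-197, -137)) = (√(-203 + 134) - 16676)*(9757 + (1/16)*(-197)) = (√(-69) - 16676)*(9757 - 197/16) = (I*√69 - 16676)*(155915/16) = (-16676 + I*√69)*(155915/16) = -650009635/4 + 155915*I*√69/16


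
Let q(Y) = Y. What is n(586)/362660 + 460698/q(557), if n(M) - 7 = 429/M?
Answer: 97906970218247/118372949320 ≈ 827.11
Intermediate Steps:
n(M) = 7 + 429/M
n(586)/362660 + 460698/q(557) = (7 + 429/586)/362660 + 460698/557 = (7 + 429*(1/586))*(1/362660) + 460698*(1/557) = (7 + 429/586)*(1/362660) + 460698/557 = (4531/586)*(1/362660) + 460698/557 = 4531/212518760 + 460698/557 = 97906970218247/118372949320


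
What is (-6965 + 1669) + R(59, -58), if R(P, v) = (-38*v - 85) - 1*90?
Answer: -3267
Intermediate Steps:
R(P, v) = -175 - 38*v (R(P, v) = (-85 - 38*v) - 90 = -175 - 38*v)
(-6965 + 1669) + R(59, -58) = (-6965 + 1669) + (-175 - 38*(-58)) = -5296 + (-175 + 2204) = -5296 + 2029 = -3267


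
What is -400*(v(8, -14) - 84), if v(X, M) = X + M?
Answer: 36000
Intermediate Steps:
v(X, M) = M + X
-400*(v(8, -14) - 84) = -400*((-14 + 8) - 84) = -400*(-6 - 84) = -400*(-90) = 36000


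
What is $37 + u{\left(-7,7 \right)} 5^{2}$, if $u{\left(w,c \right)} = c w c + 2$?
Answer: $-8488$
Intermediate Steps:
$u{\left(w,c \right)} = 2 + w c^{2}$ ($u{\left(w,c \right)} = w c^{2} + 2 = 2 + w c^{2}$)
$37 + u{\left(-7,7 \right)} 5^{2} = 37 + \left(2 - 7 \cdot 7^{2}\right) 5^{2} = 37 + \left(2 - 343\right) 25 = 37 - 8525 = -8488$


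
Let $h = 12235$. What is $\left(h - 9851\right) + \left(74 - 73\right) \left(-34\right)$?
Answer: $2350$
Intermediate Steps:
$\left(h - 9851\right) + \left(74 - 73\right) \left(-34\right) = \left(12235 - 9851\right) + \left(74 - 73\right) \left(-34\right) = 2384 + 1 \left(-34\right) = 2384 - 34 = 2350$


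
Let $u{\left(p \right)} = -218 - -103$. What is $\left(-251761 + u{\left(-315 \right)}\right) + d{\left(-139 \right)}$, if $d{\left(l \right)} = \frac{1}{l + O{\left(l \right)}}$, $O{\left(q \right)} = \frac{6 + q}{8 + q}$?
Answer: $- \frac{4552910707}{18076} \approx -2.5188 \cdot 10^{5}$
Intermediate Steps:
$u{\left(p \right)} = -115$ ($u{\left(p \right)} = -218 + 103 = -115$)
$O{\left(q \right)} = \frac{6 + q}{8 + q}$
$d{\left(l \right)} = \frac{1}{l + \frac{6 + l}{8 + l}}$
$\left(-251761 + u{\left(-315 \right)}\right) + d{\left(-139 \right)} = \left(-251761 - 115\right) + \frac{8 - 139}{6 - 139 - 139 \left(8 - 139\right)} = -251876 + \frac{1}{6 - 139 - -18209} \left(-131\right) = -251876 + \frac{1}{6 - 139 + 18209} \left(-131\right) = -251876 + \frac{1}{18076} \left(-131\right) = -251876 - \frac{131}{18076} = - \frac{4552910707}{18076}$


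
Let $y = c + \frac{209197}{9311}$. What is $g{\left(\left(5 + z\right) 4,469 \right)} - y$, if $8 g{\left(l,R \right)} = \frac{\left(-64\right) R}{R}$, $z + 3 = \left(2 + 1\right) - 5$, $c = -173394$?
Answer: $\frac{1614187849}{9311} \approx 1.7336 \cdot 10^{5}$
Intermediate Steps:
$y = - \frac{1614262337}{9311}$ ($y = -173394 + \frac{209197}{9311} = - \frac{1614262337}{9311} \approx -1.7337 \cdot 10^{5}$)
$z = -5$ ($z = -3 + \left(\left(2 + 1\right) - 5\right) = -3 + \left(3 - 5\right) = -3 - 2 = -5$)
$g{\left(l,R \right)} = -8$ ($g{\left(l,R \right)} = \frac{- 64 R \frac{1}{R}}{8} = \frac{1}{8} \left(-64\right) = -8$)
$g{\left(\left(5 + z\right) 4,469 \right)} - y = -8 - - \frac{1614262337}{9311} = -8 + \frac{1614262337}{9311} = \frac{1614187849}{9311}$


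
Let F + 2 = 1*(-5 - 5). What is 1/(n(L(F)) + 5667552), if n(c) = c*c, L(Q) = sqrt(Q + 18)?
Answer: 1/5667558 ≈ 1.7644e-7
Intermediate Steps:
F = -12 (F = -2 + 1*(-5 - 5) = -2 + 1*(-10) = -2 - 10 = -12)
L(Q) = sqrt(18 + Q)
n(c) = c**2
1/(n(L(F)) + 5667552) = 1/((sqrt(18 - 12))**2 + 5667552) = 1/((sqrt(6))**2 + 5667552) = 1/(6 + 5667552) = 1/5667558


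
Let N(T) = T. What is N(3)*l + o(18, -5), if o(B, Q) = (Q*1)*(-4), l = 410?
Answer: 1250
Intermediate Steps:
o(B, Q) = -4*Q (o(B, Q) = Q*(-4) = -4*Q)
N(3)*l + o(18, -5) = 3*410 - 4*(-5) = 1230 + 20 = 1250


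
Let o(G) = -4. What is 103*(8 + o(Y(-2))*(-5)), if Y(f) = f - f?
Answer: 2884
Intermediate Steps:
Y(f) = 0
103*(8 + o(Y(-2))*(-5)) = 103*(8 - 4*(-5)) = 103*(8 + 20) = 103*28 = 2884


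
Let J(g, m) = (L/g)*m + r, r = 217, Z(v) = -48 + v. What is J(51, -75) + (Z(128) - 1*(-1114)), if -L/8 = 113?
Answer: 46587/17 ≈ 2740.4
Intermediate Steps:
L = -904 (L = -8*113 = -904)
J(g, m) = 217 - 904*m/g (J(g, m) = (-904/g)*m + 217 = -904*m/g + 217 = 217 - 904*m/g)
J(51, -75) + (Z(128) - 1*(-1114)) = (217 - 904*(-75)/51) + ((-48 + 128) - 1*(-1114)) = (217 - 904*(-75)*1/51) + (80 + 1114) = (217 + 22600/17) + 1194 = 26289/17 + 1194 = 46587/17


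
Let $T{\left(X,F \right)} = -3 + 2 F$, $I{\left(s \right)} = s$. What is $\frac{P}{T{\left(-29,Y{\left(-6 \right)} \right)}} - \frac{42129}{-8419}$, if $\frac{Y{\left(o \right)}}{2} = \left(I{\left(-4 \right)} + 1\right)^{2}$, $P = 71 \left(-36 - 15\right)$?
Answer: $- \frac{9698314}{92609} \approx -104.72$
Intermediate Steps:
$P = -3621$ ($P = 71 \left(-51\right) = -3621$)
$Y{\left(o \right)} = 18$ ($Y{\left(o \right)} = 2 \left(-4 + 1\right)^{2} = 2 \left(-3\right)^{2} = 2 \cdot 9 = 18$)
$\frac{P}{T{\left(-29,Y{\left(-6 \right)} \right)}} - \frac{42129}{-8419} = - \frac{3621}{-3 + 2 \cdot 18} - \frac{42129}{-8419} = - \frac{3621}{-3 + 36} - - \frac{42129}{8419} = - \frac{3621}{33} + \frac{42129}{8419} = \left(-3621\right) \frac{1}{33} + \frac{42129}{8419} = - \frac{1207}{11} + \frac{42129}{8419} = - \frac{9698314}{92609}$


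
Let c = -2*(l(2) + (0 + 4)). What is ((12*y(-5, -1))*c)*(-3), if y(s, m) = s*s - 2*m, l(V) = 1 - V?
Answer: 5832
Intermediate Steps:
y(s, m) = s**2 - 2*m
c = -6 (c = -2*((1 - 1*2) + (0 + 4)) = -2*((1 - 2) + 4) = -2*(-1 + 4) = -2*3 = -6)
((12*y(-5, -1))*c)*(-3) = ((12*((-5)**2 - 2*(-1)))*(-6))*(-3) = ((12*(25 + 2))*(-6))*(-3) = ((12*27)*(-6))*(-3) = (324*(-6))*(-3) = -1944*(-3) = 5832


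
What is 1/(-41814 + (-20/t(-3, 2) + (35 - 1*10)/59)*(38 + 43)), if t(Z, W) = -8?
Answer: -118/4906107 ≈ -2.4052e-5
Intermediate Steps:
1/(-41814 + (-20/t(-3, 2) + (35 - 1*10)/59)*(38 + 43)) = 1/(-41814 + (-20/(-8) + (35 - 1*10)/59)*(38 + 43)) = 1/(-41814 + (-20*(-⅛) + (35 - 10)*(1/59))*81) = 1/(-41814 + (5/2 + 25*(1/59))*81) = 1/(-41814 + (5/2 + 25/59)*81) = 1/(-41814 + (345/118)*81) = 1/(-41814 + 27945/118) = 1/(-4906107/118) = -118/4906107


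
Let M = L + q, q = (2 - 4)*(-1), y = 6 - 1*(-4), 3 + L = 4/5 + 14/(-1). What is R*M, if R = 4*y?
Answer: -568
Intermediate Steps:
L = -81/5 (L = -3 + (4/5 + 14/(-1)) = -3 + (4*(1/5) + 14*(-1)) = -3 + (4/5 - 14) = -3 - 66/5 = -81/5 ≈ -16.200)
y = 10 (y = 6 + 4 = 10)
R = 40 (R = 4*10 = 40)
q = 2 (q = -2*(-1) = 2)
M = -71/5 (M = -81/5 + 2 = -71/5 ≈ -14.200)
R*M = 40*(-71/5) = -568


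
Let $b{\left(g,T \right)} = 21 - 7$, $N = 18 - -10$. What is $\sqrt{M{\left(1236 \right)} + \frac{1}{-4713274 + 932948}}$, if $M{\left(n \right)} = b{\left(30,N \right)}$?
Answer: $\frac{3 \sqrt{22230233505282}}{3780326} \approx 3.7417$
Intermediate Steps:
$N = 28$ ($N = 18 + 10 = 28$)
$b{\left(g,T \right)} = 14$ ($b{\left(g,T \right)} = 21 - 7 = 14$)
$M{\left(n \right)} = 14$
$\sqrt{M{\left(1236 \right)} + \frac{1}{-4713274 + 932948}} = \sqrt{14 + \frac{1}{-4713274 + 932948}} = \sqrt{14 + \frac{1}{-3780326}} = \sqrt{14 - \frac{1}{3780326}} = \sqrt{\frac{52924563}{3780326}} = \frac{3 \sqrt{22230233505282}}{3780326}$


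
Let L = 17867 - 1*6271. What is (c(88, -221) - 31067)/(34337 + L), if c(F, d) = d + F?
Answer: -10400/15311 ≈ -0.67925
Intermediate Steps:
L = 11596 (L = 17867 - 6271 = 11596)
c(F, d) = F + d
(c(88, -221) - 31067)/(34337 + L) = ((88 - 221) - 31067)/(34337 + 11596) = (-133 - 31067)/45933 = -31200*1/45933 = -10400/15311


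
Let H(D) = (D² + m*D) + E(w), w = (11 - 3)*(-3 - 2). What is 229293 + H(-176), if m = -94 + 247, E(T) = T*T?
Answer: 234941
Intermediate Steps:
w = -40 (w = 8*(-5) = -40)
E(T) = T²
m = 153
H(D) = 1600 + D² + 153*D (H(D) = (D² + 153*D) + (-40)² = (D² + 153*D) + 1600 = 1600 + D² + 153*D)
229293 + H(-176) = 229293 + (1600 + (-176)² + 153*(-176)) = 229293 + (1600 + 30976 - 26928) = 229293 + 5648 = 234941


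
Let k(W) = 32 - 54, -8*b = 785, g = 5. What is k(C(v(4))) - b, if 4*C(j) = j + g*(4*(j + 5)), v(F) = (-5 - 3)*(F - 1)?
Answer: 609/8 ≈ 76.125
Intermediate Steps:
v(F) = 8 - 8*F (v(F) = -8*(-1 + F) = 8 - 8*F)
C(j) = 25 + 21*j/4 (C(j) = (j + 5*(4*(j + 5)))/4 = (j + 5*(4*(5 + j)))/4 = (j + 5*(20 + 4*j))/4 = (j + (100 + 20*j))/4 = (100 + 21*j)/4 = 25 + 21*j/4)
b = -785/8 (b = -⅛*785 = -785/8 ≈ -98.125)
k(W) = -22
k(C(v(4))) - b = -22 - 1*(-785/8) = -22 + 785/8 = 609/8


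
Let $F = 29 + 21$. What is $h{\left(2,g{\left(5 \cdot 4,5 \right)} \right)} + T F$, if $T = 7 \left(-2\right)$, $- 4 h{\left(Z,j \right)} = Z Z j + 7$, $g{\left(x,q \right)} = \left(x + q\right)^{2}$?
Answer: $- \frac{5307}{4} \approx -1326.8$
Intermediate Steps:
$g{\left(x,q \right)} = \left(q + x\right)^{2}$
$h{\left(Z,j \right)} = - \frac{7}{4} - \frac{j Z^{2}}{4}$ ($h{\left(Z,j \right)} = - \frac{Z Z j + 7}{4} = - \frac{Z^{2} j + 7}{4} = - \frac{j Z^{2} + 7}{4} = - \frac{7 + j Z^{2}}{4} = - \frac{7}{4} - \frac{j Z^{2}}{4}$)
$T = -14$
$F = 50$
$h{\left(2,g{\left(5 \cdot 4,5 \right)} \right)} + T F = \left(- \frac{7}{4} - \frac{\left(5 + 5 \cdot 4\right)^{2} \cdot 2^{2}}{4}\right) - 700 = \left(- \frac{7}{4} - \frac{1}{4} \left(5 + 20\right)^{2} \cdot 4\right) - 700 = \left(- \frac{7}{4} - \frac{1}{4} \cdot 25^{2} \cdot 4\right) - 700 = \left(- \frac{7}{4} - \frac{625}{4} \cdot 4\right) - 700 = \left(- \frac{7}{4} - 625\right) - 700 = - \frac{2507}{4} - 700 = - \frac{5307}{4}$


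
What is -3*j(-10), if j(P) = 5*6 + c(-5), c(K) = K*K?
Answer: -165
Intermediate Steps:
c(K) = K**2
j(P) = 55 (j(P) = 5*6 + (-5)**2 = 30 + 25 = 55)
-3*j(-10) = -3*55 = -165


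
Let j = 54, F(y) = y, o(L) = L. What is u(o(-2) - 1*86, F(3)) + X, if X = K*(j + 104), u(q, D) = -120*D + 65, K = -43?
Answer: -7089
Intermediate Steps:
u(q, D) = 65 - 120*D
X = -6794 (X = -43*(54 + 104) = -43*158 = -6794)
u(o(-2) - 1*86, F(3)) + X = (65 - 120*3) - 6794 = (65 - 360) - 6794 = -295 - 6794 = -7089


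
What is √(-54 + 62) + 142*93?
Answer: 13206 + 2*√2 ≈ 13209.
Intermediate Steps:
√(-54 + 62) + 142*93 = √8 + 13206 = 2*√2 + 13206 = 13206 + 2*√2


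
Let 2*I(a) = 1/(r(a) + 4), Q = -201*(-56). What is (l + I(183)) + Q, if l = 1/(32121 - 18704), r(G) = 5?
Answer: 2718404971/241506 ≈ 11256.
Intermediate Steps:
Q = 11256
l = 1/13417 ≈ 7.4532e-5
I(a) = 1/18 (I(a) = 1/(2*(5 + 4)) = (½)/9 = (½)*(⅑) = 1/18)
(l + I(183)) + Q = (1/13417 + 1/18) + 11256 = 13435/241506 + 11256 = 2718404971/241506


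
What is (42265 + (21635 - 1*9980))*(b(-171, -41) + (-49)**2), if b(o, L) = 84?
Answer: 133991200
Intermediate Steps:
(42265 + (21635 - 1*9980))*(b(-171, -41) + (-49)**2) = (42265 + (21635 - 1*9980))*(84 + (-49)**2) = (42265 + (21635 - 9980))*(84 + 2401) = (42265 + 11655)*2485 = 53920*2485 = 133991200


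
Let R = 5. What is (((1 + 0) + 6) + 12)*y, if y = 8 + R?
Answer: 247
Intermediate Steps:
y = 13 (y = 8 + 5 = 13)
(((1 + 0) + 6) + 12)*y = (((1 + 0) + 6) + 12)*13 = ((1 + 6) + 12)*13 = (7 + 12)*13 = 19*13 = 247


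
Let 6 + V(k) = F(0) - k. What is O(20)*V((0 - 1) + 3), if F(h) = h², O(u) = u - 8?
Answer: -96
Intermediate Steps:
O(u) = -8 + u
V(k) = -6 - k (V(k) = -6 + (0² - k) = -6 + (0 - k) = -6 - k)
O(20)*V((0 - 1) + 3) = (-8 + 20)*(-6 - ((0 - 1) + 3)) = 12*(-6 - (-1 + 3)) = 12*(-6 - 1*2) = 12*(-6 - 2) = 12*(-8) = -96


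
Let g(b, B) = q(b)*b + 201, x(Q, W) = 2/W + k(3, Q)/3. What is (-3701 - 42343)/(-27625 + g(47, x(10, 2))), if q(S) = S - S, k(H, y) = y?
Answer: 11511/6856 ≈ 1.6790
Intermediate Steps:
q(S) = 0
x(Q, W) = 2/W + Q/3
g(b, B) = 201 (g(b, B) = 0*b + 201 = 0 + 201 = 201)
(-3701 - 42343)/(-27625 + g(47, x(10, 2))) = (-3701 - 42343)/(-27625 + 201) = -46044/(-27424) = -46044*(-1/27424) = 11511/6856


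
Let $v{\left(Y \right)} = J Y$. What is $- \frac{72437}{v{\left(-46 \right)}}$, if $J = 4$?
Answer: $\frac{72437}{184} \approx 393.68$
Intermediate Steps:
$v{\left(Y \right)} = 4 Y$
$- \frac{72437}{v{\left(-46 \right)}} = - \frac{72437}{4 \left(-46\right)} = - \frac{72437}{-184} = \left(-72437\right) \left(- \frac{1}{184}\right) = \frac{72437}{184}$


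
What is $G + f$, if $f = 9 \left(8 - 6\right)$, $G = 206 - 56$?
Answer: $168$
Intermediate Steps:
$G = 150$
$f = 18$ ($f = 9 \cdot 2 = 18$)
$G + f = 150 + 18 = 168$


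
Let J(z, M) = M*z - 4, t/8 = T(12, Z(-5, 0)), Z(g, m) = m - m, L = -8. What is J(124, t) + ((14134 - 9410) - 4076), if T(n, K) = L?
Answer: -7292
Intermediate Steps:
Z(g, m) = 0
T(n, K) = -8
t = -64 (t = 8*(-8) = -64)
J(z, M) = -4 + M*z
J(124, t) + ((14134 - 9410) - 4076) = (-4 - 64*124) + ((14134 - 9410) - 4076) = (-4 - 7936) + (4724 - 4076) = -7940 + 648 = -7292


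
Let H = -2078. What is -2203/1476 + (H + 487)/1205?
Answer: -5002931/1778580 ≈ -2.8129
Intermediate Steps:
-2203/1476 + (H + 487)/1205 = -2203/1476 + (-2078 + 487)/1205 = -2203*1/1476 - 1591*1/1205 = -2203/1476 - 1591/1205 = -5002931/1778580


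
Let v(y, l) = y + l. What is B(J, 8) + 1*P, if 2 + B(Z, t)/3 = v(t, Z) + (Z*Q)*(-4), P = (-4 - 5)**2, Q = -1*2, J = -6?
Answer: -63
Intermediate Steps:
v(y, l) = l + y
Q = -2
P = 81 (P = (-9)**2 = 81)
B(Z, t) = -6 + 3*t + 27*Z (B(Z, t) = -6 + 3*((Z + t) + (Z*(-2))*(-4)) = -6 + 3*((Z + t) - 2*Z*(-4)) = -6 + 3*((Z + t) + 8*Z) = -6 + 3*(t + 9*Z) = -6 + (3*t + 27*Z) = -6 + 3*t + 27*Z)
B(J, 8) + 1*P = (-6 + 3*8 + 27*(-6)) + 1*81 = (-6 + 24 - 162) + 81 = -144 + 81 = -63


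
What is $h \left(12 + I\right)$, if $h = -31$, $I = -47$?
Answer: $1085$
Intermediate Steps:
$h \left(12 + I\right) = - 31 \left(12 - 47\right) = \left(-31\right) \left(-35\right) = 1085$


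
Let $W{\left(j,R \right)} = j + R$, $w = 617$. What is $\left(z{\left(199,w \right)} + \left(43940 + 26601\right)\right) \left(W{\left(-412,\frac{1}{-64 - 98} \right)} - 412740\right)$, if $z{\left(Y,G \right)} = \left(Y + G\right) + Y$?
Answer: $- \frac{798214633750}{27} \approx -2.9564 \cdot 10^{10}$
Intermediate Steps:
$z{\left(Y,G \right)} = G + 2 Y$ ($z{\left(Y,G \right)} = \left(G + Y\right) + Y = G + 2 Y$)
$W{\left(j,R \right)} = R + j$
$\left(z{\left(199,w \right)} + \left(43940 + 26601\right)\right) \left(W{\left(-412,\frac{1}{-64 - 98} \right)} - 412740\right) = \left(\left(617 + 2 \cdot 199\right) + \left(43940 + 26601\right)\right) \left(\left(\frac{1}{-64 - 98} - 412\right) - 412740\right) = \left(\left(617 + 398\right) + 70541\right) \left(\left(\frac{1}{-162} - 412\right) - 412740\right) = \left(1015 + 70541\right) \left(\left(- \frac{1}{162} - 412\right) - 412740\right) = 71556 \left(- \frac{66745}{162} - 412740\right) = 71556 \left(- \frac{66930625}{162}\right) = - \frac{798214633750}{27}$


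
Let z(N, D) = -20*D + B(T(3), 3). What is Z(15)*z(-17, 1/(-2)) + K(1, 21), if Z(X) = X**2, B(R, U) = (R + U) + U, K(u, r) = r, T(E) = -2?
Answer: 3171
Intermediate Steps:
B(R, U) = R + 2*U
z(N, D) = 4 - 20*D (z(N, D) = -20*D + (-2 + 2*3) = -20*D + (-2 + 6) = -20*D + 4 = 4 - 20*D)
Z(15)*z(-17, 1/(-2)) + K(1, 21) = 15**2*(4 - 20/(-2)) + 21 = 225*(4 - 20*(-1/2)) + 21 = 225*(4 + 10) + 21 = 225*14 + 21 = 3150 + 21 = 3171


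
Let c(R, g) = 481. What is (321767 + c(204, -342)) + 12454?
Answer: 334702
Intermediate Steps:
(321767 + c(204, -342)) + 12454 = (321767 + 481) + 12454 = 322248 + 12454 = 334702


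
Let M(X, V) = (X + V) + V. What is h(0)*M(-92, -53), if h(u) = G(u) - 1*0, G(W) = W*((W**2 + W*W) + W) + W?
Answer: 0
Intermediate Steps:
G(W) = W + W*(W + 2*W**2) (G(W) = W*((W**2 + W**2) + W) + W = W*(2*W**2 + W) + W = W*(W + 2*W**2) + W = W + W*(W + 2*W**2))
M(X, V) = X + 2*V (M(X, V) = (V + X) + V = X + 2*V)
h(u) = u*(1 + u + 2*u**2) (h(u) = u*(1 + u + 2*u**2) - 1*0 = u*(1 + u + 2*u**2) + 0 = u*(1 + u + 2*u**2))
h(0)*M(-92, -53) = (0*(1 + 0 + 2*0**2))*(-92 + 2*(-53)) = (0*(1 + 0 + 2*0))*(-92 - 106) = (0*(1 + 0 + 0))*(-198) = (0*1)*(-198) = 0*(-198) = 0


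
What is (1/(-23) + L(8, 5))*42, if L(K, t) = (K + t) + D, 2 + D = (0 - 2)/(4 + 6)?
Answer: 51954/115 ≈ 451.77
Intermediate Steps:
D = -11/5 (D = -2 + (0 - 2)/(4 + 6) = -2 - 2/10 = -2 - 2*⅒ = -2 - ⅕ = -11/5 ≈ -2.2000)
L(K, t) = -11/5 + K + t (L(K, t) = (K + t) - 11/5 = -11/5 + K + t)
(1/(-23) + L(8, 5))*42 = (1/(-23) + (-11/5 + 8 + 5))*42 = (-1/23 + 54/5)*42 = (1237/115)*42 = 51954/115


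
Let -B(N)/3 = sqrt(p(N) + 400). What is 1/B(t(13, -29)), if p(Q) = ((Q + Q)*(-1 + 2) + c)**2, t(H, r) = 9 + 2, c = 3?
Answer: -sqrt(41)/615 ≈ -0.010412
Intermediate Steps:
t(H, r) = 11
p(Q) = (3 + 2*Q)**2 (p(Q) = ((Q + Q)*(-1 + 2) + 3)**2 = ((2*Q)*1 + 3)**2 = (2*Q + 3)**2 = (3 + 2*Q)**2)
B(N) = -3*sqrt(400 + (3 + 2*N)**2) (B(N) = -3*sqrt((3 + 2*N)**2 + 400) = -3*sqrt(400 + (3 + 2*N)**2))
1/B(t(13, -29)) = 1/(-3*sqrt(400 + (3 + 2*11)**2)) = 1/(-3*sqrt(400 + (3 + 22)**2)) = 1/(-3*sqrt(400 + 25**2)) = 1/(-3*sqrt(400 + 625)) = 1/(-15*sqrt(41)) = -sqrt(41)/615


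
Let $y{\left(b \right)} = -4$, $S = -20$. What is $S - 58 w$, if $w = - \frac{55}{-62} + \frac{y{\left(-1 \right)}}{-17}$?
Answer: $- \frac{44847}{527} \approx -85.099$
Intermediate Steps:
$w = \frac{1183}{1054}$ ($w = - \frac{55}{-62} - \frac{4}{-17} = \left(-55\right) \left(- \frac{1}{62}\right) - - \frac{4}{17} = \frac{55}{62} + \frac{4}{17} = \frac{1183}{1054} \approx 1.1224$)
$S - 58 w = -20 - \frac{34307}{527} = - \frac{44847}{527}$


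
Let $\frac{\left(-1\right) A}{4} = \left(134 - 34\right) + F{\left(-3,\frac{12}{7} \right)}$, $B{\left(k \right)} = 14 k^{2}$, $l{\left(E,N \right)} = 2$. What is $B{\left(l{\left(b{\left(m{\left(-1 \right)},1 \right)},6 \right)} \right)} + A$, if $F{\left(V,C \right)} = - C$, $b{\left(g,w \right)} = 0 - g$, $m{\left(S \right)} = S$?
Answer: $- \frac{2360}{7} \approx -337.14$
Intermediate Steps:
$b{\left(g,w \right)} = - g$
$A = - \frac{2752}{7}$ ($A = - 4 \left(\left(134 - 34\right) - \frac{12}{7}\right) = - 4 \left(100 - 12 \cdot \frac{1}{7}\right) = - 4 \left(100 - \frac{12}{7}\right) = \left(-4\right) \frac{688}{7} = - \frac{2752}{7} \approx -393.14$)
$B{\left(l{\left(b{\left(m{\left(-1 \right)},1 \right)},6 \right)} \right)} + A = 14 \cdot 2^{2} - \frac{2752}{7} = 14 \cdot 4 - \frac{2752}{7} = 56 - \frac{2752}{7} = - \frac{2360}{7}$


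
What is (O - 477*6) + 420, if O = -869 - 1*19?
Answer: -3330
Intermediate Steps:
O = -888 (O = -869 - 19 = -888)
(O - 477*6) + 420 = (-888 - 477*6) + 420 = (-888 - 2862) + 420 = -3750 + 420 = -3330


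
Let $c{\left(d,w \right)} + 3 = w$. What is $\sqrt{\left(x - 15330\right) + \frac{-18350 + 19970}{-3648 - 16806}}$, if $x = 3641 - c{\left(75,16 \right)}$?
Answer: $\frac{2 i \sqrt{33998287673}}{3409} \approx 108.18 i$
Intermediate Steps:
$c{\left(d,w \right)} = -3 + w$
$x = 3628$ ($x = 3641 - \left(-3 + 16\right) = 3641 - 13 = 3628$)
$\sqrt{\left(x - 15330\right) + \frac{-18350 + 19970}{-3648 - 16806}} = \sqrt{\left(3628 - 15330\right) + \frac{-18350 + 19970}{-3648 - 16806}} = \sqrt{-11702 + \frac{1620}{-20454}} = \sqrt{-11702 + 1620 \left(- \frac{1}{20454}\right)} = \sqrt{-11702 - \frac{270}{3409}} = \sqrt{- \frac{39892388}{3409}} = \frac{2 i \sqrt{33998287673}}{3409}$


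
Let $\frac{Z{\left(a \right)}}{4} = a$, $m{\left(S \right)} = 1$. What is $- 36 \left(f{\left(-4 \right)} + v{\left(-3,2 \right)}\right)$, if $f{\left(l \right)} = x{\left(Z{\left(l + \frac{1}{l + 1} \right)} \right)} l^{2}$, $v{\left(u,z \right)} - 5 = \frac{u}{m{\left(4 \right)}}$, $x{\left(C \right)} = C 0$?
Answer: $-72$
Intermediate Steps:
$Z{\left(a \right)} = 4 a$
$x{\left(C \right)} = 0$
$v{\left(u,z \right)} = 5 + u$ ($v{\left(u,z \right)} = 5 + \frac{u}{1} = 5 + u 1 = 5 + u$)
$f{\left(l \right)} = 0$ ($f{\left(l \right)} = 0 l^{2} = 0$)
$- 36 \left(f{\left(-4 \right)} + v{\left(-3,2 \right)}\right) = - 36 \left(0 + \left(5 - 3\right)\right) = - 36 \left(0 + 2\right) = \left(-36\right) 2 = -72$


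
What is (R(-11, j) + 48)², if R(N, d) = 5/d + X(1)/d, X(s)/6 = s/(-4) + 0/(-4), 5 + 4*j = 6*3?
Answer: 407044/169 ≈ 2408.5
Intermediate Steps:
j = 13/4 (j = -5/4 + (6*3)/4 = -5/4 + (¼)*18 = -5/4 + 9/2 = 13/4 ≈ 3.2500)
X(s) = -3*s/2 (X(s) = 6*(s/(-4) + 0/(-4)) = 6*(s*(-¼) + 0*(-¼)) = 6*(-s/4 + 0) = 6*(-s/4) = -3*s/2)
R(N, d) = 7/(2*d) (R(N, d) = 5/d + (-3/2*1)/d = 5/d - 3/(2*d) = 7/(2*d))
(R(-11, j) + 48)² = (7/(2*(13/4)) + 48)² = ((7/2)*(4/13) + 48)² = (14/13 + 48)² = (638/13)² = 407044/169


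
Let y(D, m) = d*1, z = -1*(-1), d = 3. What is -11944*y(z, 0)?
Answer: -35832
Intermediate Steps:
z = 1
y(D, m) = 3 (y(D, m) = 3*1 = 3)
-11944*y(z, 0) = -11944*3 = -35832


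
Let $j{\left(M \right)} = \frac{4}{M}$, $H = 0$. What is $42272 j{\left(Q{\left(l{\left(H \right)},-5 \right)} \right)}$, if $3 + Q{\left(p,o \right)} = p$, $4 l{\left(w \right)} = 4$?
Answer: $-84544$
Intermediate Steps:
$l{\left(w \right)} = 1$ ($l{\left(w \right)} = \frac{1}{4} \cdot 4 = 1$)
$Q{\left(p,o \right)} = -3 + p$
$42272 j{\left(Q{\left(l{\left(H \right)},-5 \right)} \right)} = 42272 \frac{4}{-3 + 1} = 42272 \frac{4}{-2} = 42272 \cdot 4 \left(- \frac{1}{2}\right) = 42272 \left(-2\right) = -84544$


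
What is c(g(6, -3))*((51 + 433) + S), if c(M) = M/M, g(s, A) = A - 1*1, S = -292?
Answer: 192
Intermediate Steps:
g(s, A) = -1 + A (g(s, A) = A - 1 = -1 + A)
c(M) = 1
c(g(6, -3))*((51 + 433) + S) = 1*((51 + 433) - 292) = 1*(484 - 292) = 1*192 = 192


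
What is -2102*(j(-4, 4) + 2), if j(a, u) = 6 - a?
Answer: -25224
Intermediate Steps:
-2102*(j(-4, 4) + 2) = -2102*((6 - 1*(-4)) + 2) = -2102*((6 + 4) + 2) = -2102*(10 + 2) = -2102*12 = -25224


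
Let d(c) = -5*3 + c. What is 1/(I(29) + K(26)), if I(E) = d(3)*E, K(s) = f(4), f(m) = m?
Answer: -1/344 ≈ -0.0029070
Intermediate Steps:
d(c) = -15 + c
K(s) = 4
I(E) = -12*E (I(E) = (-15 + 3)*E = -12*E)
1/(I(29) + K(26)) = 1/(-12*29 + 4) = 1/(-348 + 4) = 1/(-344) = -1/344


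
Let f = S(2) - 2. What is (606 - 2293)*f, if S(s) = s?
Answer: 0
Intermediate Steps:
f = 0 (f = 2 - 2 = 0)
(606 - 2293)*f = (606 - 2293)*0 = -1687*0 = 0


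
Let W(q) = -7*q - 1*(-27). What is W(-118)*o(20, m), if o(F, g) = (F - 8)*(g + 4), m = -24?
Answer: -204720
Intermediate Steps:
W(q) = 27 - 7*q (W(q) = -7*q + 27 = 27 - 7*q)
o(F, g) = (-8 + F)*(4 + g)
W(-118)*o(20, m) = (27 - 7*(-118))*(-32 - 8*(-24) + 4*20 + 20*(-24)) = (27 + 826)*(-32 + 192 + 80 - 480) = 853*(-240) = -204720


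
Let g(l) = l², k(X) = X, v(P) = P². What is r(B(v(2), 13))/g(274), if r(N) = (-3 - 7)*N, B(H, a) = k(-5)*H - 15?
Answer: 175/37538 ≈ 0.0046619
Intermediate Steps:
B(H, a) = -15 - 5*H (B(H, a) = -5*H - 15 = -15 - 5*H)
r(N) = -10*N
r(B(v(2), 13))/g(274) = (-10*(-15 - 5*2²))/(274²) = -10*(-15 - 5*4)/75076 = -10*(-15 - 20)*(1/75076) = -10*(-35)*(1/75076) = 350*(1/75076) = 175/37538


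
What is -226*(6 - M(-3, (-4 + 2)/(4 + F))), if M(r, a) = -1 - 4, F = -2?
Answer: -2486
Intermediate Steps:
M(r, a) = -5
-226*(6 - M(-3, (-4 + 2)/(4 + F))) = -226*(6 - 1*(-5)) = -226*(6 + 5) = -226*11 = -2486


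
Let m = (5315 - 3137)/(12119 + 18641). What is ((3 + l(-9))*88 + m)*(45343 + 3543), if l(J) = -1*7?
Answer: -132301917253/7690 ≈ -1.7204e+7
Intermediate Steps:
m = 1089/15380 (m = 2178/30760 = 2178*(1/30760) = 1089/15380 ≈ 0.070806)
l(J) = -7
((3 + l(-9))*88 + m)*(45343 + 3543) = ((3 - 7)*88 + 1089/15380)*(45343 + 3543) = (-4*88 + 1089/15380)*48886 = (-352 + 1089/15380)*48886 = -5412671/15380*48886 = -132301917253/7690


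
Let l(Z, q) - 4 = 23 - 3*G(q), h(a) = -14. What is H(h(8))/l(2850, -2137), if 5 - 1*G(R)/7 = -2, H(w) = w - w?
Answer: 0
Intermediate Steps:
H(w) = 0
G(R) = 49 (G(R) = 35 - 7*(-2) = 35 + 14 = 49)
l(Z, q) = -120 (l(Z, q) = 4 + (23 - 3*49) = 4 + (23 - 147) = 4 - 124 = -120)
H(h(8))/l(2850, -2137) = 0/(-120) = 0*(-1/120) = 0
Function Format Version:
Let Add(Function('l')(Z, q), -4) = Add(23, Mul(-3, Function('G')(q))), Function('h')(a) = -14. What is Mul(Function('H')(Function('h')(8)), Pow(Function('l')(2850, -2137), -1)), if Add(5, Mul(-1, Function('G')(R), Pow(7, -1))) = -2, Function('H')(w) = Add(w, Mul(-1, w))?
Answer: 0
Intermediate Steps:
Function('H')(w) = 0
Function('G')(R) = 49 (Function('G')(R) = Add(35, Mul(-7, -2)) = Add(35, 14) = 49)
Function('l')(Z, q) = -120 (Function('l')(Z, q) = Add(4, Add(23, Mul(-3, 49))) = Add(4, Add(23, -147)) = Add(4, -124) = -120)
Mul(Function('H')(Function('h')(8)), Pow(Function('l')(2850, -2137), -1)) = Mul(0, Pow(-120, -1)) = Mul(0, Rational(-1, 120)) = 0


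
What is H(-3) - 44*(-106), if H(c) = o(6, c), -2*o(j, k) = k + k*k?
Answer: 4661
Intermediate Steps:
o(j, k) = -k/2 - k**2/2 (o(j, k) = -(k + k*k)/2 = -(k + k**2)/2 = -k/2 - k**2/2)
H(c) = -c*(1 + c)/2
H(-3) - 44*(-106) = -1/2*(-3)*(1 - 3) - 44*(-106) = -1/2*(-3)*(-2) + 4664 = -3 + 4664 = 4661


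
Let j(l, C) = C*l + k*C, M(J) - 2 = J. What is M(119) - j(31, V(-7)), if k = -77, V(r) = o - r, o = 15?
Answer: 1133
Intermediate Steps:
V(r) = 15 - r
M(J) = 2 + J
j(l, C) = -77*C + C*l (j(l, C) = C*l - 77*C = -77*C + C*l)
M(119) - j(31, V(-7)) = (2 + 119) - (15 - 1*(-7))*(-77 + 31) = 121 - (15 + 7)*(-46) = 121 - 22*(-46) = 121 - 1*(-1012) = 121 + 1012 = 1133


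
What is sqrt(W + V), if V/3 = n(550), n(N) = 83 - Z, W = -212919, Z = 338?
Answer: 2*I*sqrt(53421) ≈ 462.26*I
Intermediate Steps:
n(N) = -255 (n(N) = 83 - 1*338 = 83 - 338 = -255)
V = -765 (V = 3*(-255) = -765)
sqrt(W + V) = sqrt(-212919 - 765) = sqrt(-213684) = 2*I*sqrt(53421)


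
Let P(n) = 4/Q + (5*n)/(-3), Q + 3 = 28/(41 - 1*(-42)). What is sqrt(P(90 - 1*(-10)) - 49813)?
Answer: I*sqrt(21970172445)/663 ≈ 223.56*I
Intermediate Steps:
Q = -221/83 (Q = -3 + 28/(41 - 1*(-42)) = -3 + 28/(41 + 42) = -3 + 28/83 = -221/83 ≈ -2.6627)
P(n) = -332/221 - 5*n/3 (P(n) = 4/(-221/83) + (5*n)/(-3) = 4*(-83/221) + (5*n)*(-1/3) = -332/221 - 5*n/3)
sqrt(P(90 - 1*(-10)) - 49813) = sqrt((-332/221 - 5*(90 - 1*(-10))/3) - 49813) = sqrt((-332/221 - 5*(90 + 10)/3) - 49813) = sqrt((-332/221 - 5/3*100) - 49813) = sqrt((-332/221 - 500/3) - 49813) = sqrt(-111496/663 - 49813) = sqrt(-33137515/663) = I*sqrt(21970172445)/663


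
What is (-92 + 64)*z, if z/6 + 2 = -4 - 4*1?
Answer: 1680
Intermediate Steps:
z = -60 (z = -12 + 6*(-4 - 4*1) = -12 + 6*(-4 - 4) = -12 + 6*(-8) = -12 - 48 = -60)
(-92 + 64)*z = (-92 + 64)*(-60) = -28*(-60) = 1680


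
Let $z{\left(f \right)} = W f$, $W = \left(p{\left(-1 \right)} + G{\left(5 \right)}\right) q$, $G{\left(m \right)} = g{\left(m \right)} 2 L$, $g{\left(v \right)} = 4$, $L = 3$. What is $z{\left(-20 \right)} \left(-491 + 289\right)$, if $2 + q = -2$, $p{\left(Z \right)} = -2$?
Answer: $-355520$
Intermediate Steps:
$q = -4$ ($q = -2 - 2 = -4$)
$G{\left(m \right)} = 24$ ($G{\left(m \right)} = 4 \cdot 2 \cdot 3 = 8 \cdot 3 = 24$)
$W = -88$ ($W = \left(-2 + 24\right) \left(-4\right) = 22 \left(-4\right) = -88$)
$z{\left(f \right)} = - 88 f$
$z{\left(-20 \right)} \left(-491 + 289\right) = \left(-88\right) \left(-20\right) \left(-491 + 289\right) = 1760 \left(-202\right) = -355520$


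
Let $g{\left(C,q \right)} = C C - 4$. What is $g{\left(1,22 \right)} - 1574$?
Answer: $-1577$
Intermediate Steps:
$g{\left(C,q \right)} = -4 + C^{2}$ ($g{\left(C,q \right)} = C^{2} - 4 = -4 + C^{2}$)
$g{\left(1,22 \right)} - 1574 = \left(-4 + 1^{2}\right) - 1574 = \left(-4 + 1\right) - 1574 = -3 - 1574 = -1577$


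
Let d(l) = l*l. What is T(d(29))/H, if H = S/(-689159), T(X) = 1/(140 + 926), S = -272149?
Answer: 689159/290110834 ≈ 0.0023755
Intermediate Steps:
d(l) = l²
T(X) = 1/1066
H = 272149/689159 (H = -272149/(-689159) = -272149*(-1/689159) = 272149/689159 ≈ 0.39490)
T(d(29))/H = 1/(1066*(272149/689159)) = (1/1066)*(689159/272149) = 689159/290110834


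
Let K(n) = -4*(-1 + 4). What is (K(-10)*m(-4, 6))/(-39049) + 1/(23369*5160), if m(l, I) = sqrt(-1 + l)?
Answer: 1/120584040 + 12*I*sqrt(5)/39049 ≈ 8.293e-9 + 0.00068716*I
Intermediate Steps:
K(n) = -12 (K(n) = -4*3 = -12)
(K(-10)*m(-4, 6))/(-39049) + 1/(23369*5160) = -12*sqrt(-1 - 4)/(-39049) + 1/(23369*5160) = -12*I*sqrt(5)*(-1/39049) + (1/23369)*(1/5160) = -12*I*sqrt(5)*(-1/39049) + 1/120584040 = 12*I*sqrt(5)/39049 + 1/120584040 = 1/120584040 + 12*I*sqrt(5)/39049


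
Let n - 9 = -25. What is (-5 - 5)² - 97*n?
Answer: 1652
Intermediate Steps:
n = -16 (n = 9 - 25 = -16)
(-5 - 5)² - 97*n = (-5 - 5)² - 97*(-16) = (-10)² + 1552 = 100 + 1552 = 1652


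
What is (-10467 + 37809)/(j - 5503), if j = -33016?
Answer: -27342/38519 ≈ -0.70983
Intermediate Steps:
(-10467 + 37809)/(j - 5503) = (-10467 + 37809)/(-33016 - 5503) = 27342/(-38519) = 27342*(-1/38519) = -27342/38519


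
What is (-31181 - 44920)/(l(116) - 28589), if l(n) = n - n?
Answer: 76101/28589 ≈ 2.6619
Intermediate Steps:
l(n) = 0
(-31181 - 44920)/(l(116) - 28589) = (-31181 - 44920)/(0 - 28589) = -76101/(-28589) = -76101*(-1/28589) = 76101/28589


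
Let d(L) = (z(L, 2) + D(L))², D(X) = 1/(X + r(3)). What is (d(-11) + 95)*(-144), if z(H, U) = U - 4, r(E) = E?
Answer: -57321/4 ≈ -14330.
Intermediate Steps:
z(H, U) = -4 + U
D(X) = 1/(3 + X) (D(X) = 1/(X + 3) = 1/(3 + X))
d(L) = (-2 + 1/(3 + L))² (d(L) = ((-4 + 2) + 1/(3 + L))² = (-2 + 1/(3 + L))²)
(d(-11) + 95)*(-144) = ((5 + 2*(-11))²/(3 - 11)² + 95)*(-144) = ((5 - 22)²/(-8)² + 95)*(-144) = ((1/64)*(-17)² + 95)*(-144) = ((1/64)*289 + 95)*(-144) = (289/64 + 95)*(-144) = (6369/64)*(-144) = -57321/4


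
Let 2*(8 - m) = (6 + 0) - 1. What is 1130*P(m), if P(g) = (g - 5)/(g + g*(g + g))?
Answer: 565/66 ≈ 8.5606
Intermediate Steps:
m = 11/2 (m = 8 - ((6 + 0) - 1)/2 = 8 - (6 - 1)/2 = 8 - ½*5 = 8 - 5/2 = 11/2 ≈ 5.5000)
P(g) = (-5 + g)/(g + 2*g²) (P(g) = (-5 + g)/(g + g*(2*g)) = (-5 + g)/(g + 2*g²))
1130*P(m) = 1130*((-5 + 11/2)/((11/2)*(1 + 2*(11/2)))) = 1130*((2/11)*(½)/(1 + 11)) = 1130*((2/11)*(½)/12) = 1130*((2/11)*(1/12)*(½)) = 1130*(1/132) = 565/66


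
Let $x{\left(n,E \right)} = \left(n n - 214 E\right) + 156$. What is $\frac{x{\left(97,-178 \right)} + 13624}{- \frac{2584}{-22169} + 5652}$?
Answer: $\frac{1358538489}{125301772} \approx 10.842$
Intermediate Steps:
$x{\left(n,E \right)} = 156 + n^{2} - 214 E$ ($x{\left(n,E \right)} = \left(n^{2} - 214 E\right) + 156 = 156 + n^{2} - 214 E$)
$\frac{x{\left(97,-178 \right)} + 13624}{- \frac{2584}{-22169} + 5652} = \frac{\left(156 + 97^{2} - -38092\right) + 13624}{- \frac{2584}{-22169} + 5652} = \frac{\left(156 + 9409 + 38092\right) + 13624}{\left(-2584\right) \left(- \frac{1}{22169}\right) + 5652} = \frac{47657 + 13624}{\frac{2584}{22169} + 5652} = \frac{61281}{\frac{125301772}{22169}} = 61281 \cdot \frac{22169}{125301772} = \frac{1358538489}{125301772}$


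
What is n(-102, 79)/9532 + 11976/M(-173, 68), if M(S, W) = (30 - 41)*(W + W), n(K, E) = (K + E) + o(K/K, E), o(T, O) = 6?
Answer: -14272583/1782484 ≈ -8.0071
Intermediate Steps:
n(K, E) = 6 + E + K (n(K, E) = (K + E) + 6 = (E + K) + 6 = 6 + E + K)
M(S, W) = -22*W
n(-102, 79)/9532 + 11976/M(-173, 68) = (6 + 79 - 102)/9532 + 11976/((-22*68)) = -17*1/9532 + 11976/(-1496) = -17/9532 + 11976*(-1/1496) = -17/9532 - 1497/187 = -14272583/1782484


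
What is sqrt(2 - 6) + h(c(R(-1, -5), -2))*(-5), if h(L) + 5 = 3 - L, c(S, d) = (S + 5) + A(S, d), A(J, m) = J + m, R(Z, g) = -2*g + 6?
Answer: 185 + 2*I ≈ 185.0 + 2.0*I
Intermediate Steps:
R(Z, g) = 6 - 2*g
c(S, d) = 5 + d + 2*S (c(S, d) = (S + 5) + (S + d) = (5 + S) + (S + d) = 5 + d + 2*S)
h(L) = -2 - L (h(L) = -5 + (3 - L) = -2 - L)
sqrt(2 - 6) + h(c(R(-1, -5), -2))*(-5) = sqrt(2 - 6) + (-2 - (5 - 2 + 2*(6 - 2*(-5))))*(-5) = sqrt(-4) + (-2 - (5 - 2 + 2*(6 + 10)))*(-5) = 2*I + (-2 - (5 - 2 + 2*16))*(-5) = 2*I + (-2 - (5 - 2 + 32))*(-5) = 2*I + (-2 - 1*35)*(-5) = 2*I + (-2 - 35)*(-5) = 2*I - 37*(-5) = 2*I + 185 = 185 + 2*I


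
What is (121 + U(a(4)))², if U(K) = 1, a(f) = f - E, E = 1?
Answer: 14884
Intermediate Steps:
a(f) = -1 + f (a(f) = f - 1*1 = f - 1 = -1 + f)
(121 + U(a(4)))² = (121 + 1)² = 122² = 14884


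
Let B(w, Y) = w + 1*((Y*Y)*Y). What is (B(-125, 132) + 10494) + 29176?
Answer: 2339513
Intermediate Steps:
B(w, Y) = w + Y³ (B(w, Y) = w + 1*(Y²*Y) = w + 1*Y³ = w + Y³)
(B(-125, 132) + 10494) + 29176 = ((-125 + 132³) + 10494) + 29176 = ((-125 + 2299968) + 10494) + 29176 = (2299843 + 10494) + 29176 = 2310337 + 29176 = 2339513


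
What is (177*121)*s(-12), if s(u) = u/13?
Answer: -257004/13 ≈ -19770.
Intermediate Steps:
s(u) = u/13 (s(u) = u*(1/13) = u/13)
(177*121)*s(-12) = (177*121)*((1/13)*(-12)) = 21417*(-12/13) = -257004/13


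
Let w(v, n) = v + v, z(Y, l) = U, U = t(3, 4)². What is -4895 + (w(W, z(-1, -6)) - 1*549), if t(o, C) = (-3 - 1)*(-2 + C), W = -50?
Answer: -5544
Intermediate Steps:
t(o, C) = 8 - 4*C (t(o, C) = -4*(-2 + C) = 8 - 4*C)
U = 64 (U = (8 - 4*4)² = (8 - 16)² = (-8)² = 64)
z(Y, l) = 64
w(v, n) = 2*v
-4895 + (w(W, z(-1, -6)) - 1*549) = -4895 + (2*(-50) - 1*549) = -4895 + (-100 - 549) = -4895 - 649 = -5544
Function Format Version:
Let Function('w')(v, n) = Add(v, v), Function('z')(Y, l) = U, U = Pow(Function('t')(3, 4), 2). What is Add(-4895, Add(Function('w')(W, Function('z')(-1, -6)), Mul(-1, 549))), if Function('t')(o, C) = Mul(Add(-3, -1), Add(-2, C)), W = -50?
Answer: -5544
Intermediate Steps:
Function('t')(o, C) = Add(8, Mul(-4, C)) (Function('t')(o, C) = Mul(-4, Add(-2, C)) = Add(8, Mul(-4, C)))
U = 64 (U = Pow(Add(8, Mul(-4, 4)), 2) = Pow(Add(8, -16), 2) = Pow(-8, 2) = 64)
Function('z')(Y, l) = 64
Function('w')(v, n) = Mul(2, v)
Add(-4895, Add(Function('w')(W, Function('z')(-1, -6)), Mul(-1, 549))) = Add(-4895, Add(Mul(2, -50), Mul(-1, 549))) = Add(-4895, Add(-100, -549)) = Add(-4895, -649) = -5544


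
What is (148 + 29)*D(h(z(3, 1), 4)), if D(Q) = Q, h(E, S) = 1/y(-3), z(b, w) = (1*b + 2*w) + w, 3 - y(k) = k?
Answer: 59/2 ≈ 29.500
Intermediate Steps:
y(k) = 3 - k
z(b, w) = b + 3*w (z(b, w) = (b + 2*w) + w = b + 3*w)
h(E, S) = ⅙ (h(E, S) = 1/(3 - 1*(-3)) = 1/(3 + 3) = 1/6 = ⅙)
(148 + 29)*D(h(z(3, 1), 4)) = (148 + 29)*(⅙) = 177*(⅙) = 59/2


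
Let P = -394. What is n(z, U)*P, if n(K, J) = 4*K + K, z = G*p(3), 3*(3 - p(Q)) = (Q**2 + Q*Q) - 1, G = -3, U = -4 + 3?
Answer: -15760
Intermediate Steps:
U = -1
p(Q) = 10/3 - 2*Q**2/3 (p(Q) = 3 - ((Q**2 + Q*Q) - 1)/3 = 3 - ((Q**2 + Q**2) - 1)/3 = 3 - (2*Q**2 - 1)/3 = 3 - (-1 + 2*Q**2)/3 = 3 + (1/3 - 2*Q**2/3) = 10/3 - 2*Q**2/3)
z = 8 (z = -3*(10/3 - 2/3*3**2) = -3*(10/3 - 2/3*9) = -3*(10/3 - 6) = -3*(-8/3) = 8)
n(K, J) = 5*K
n(z, U)*P = (5*8)*(-394) = 40*(-394) = -15760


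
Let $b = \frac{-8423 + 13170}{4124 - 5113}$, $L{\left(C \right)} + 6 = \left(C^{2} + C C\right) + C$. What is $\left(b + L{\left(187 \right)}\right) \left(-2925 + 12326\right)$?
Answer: $\frac{651893016544}{989} \approx 6.5914 \cdot 10^{8}$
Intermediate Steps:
$L{\left(C \right)} = -6 + C + 2 C^{2}$ ($L{\left(C \right)} = -6 + \left(\left(C^{2} + C C\right) + C\right) = -6 + \left(\left(C^{2} + C^{2}\right) + C\right) = -6 + \left(2 C^{2} + C\right) = -6 + \left(C + 2 C^{2}\right) = -6 + C + 2 C^{2}$)
$b = - \frac{4747}{989}$ ($b = \frac{4747}{-989} = 4747 \left(- \frac{1}{989}\right) = - \frac{4747}{989} \approx -4.7998$)
$\left(b + L{\left(187 \right)}\right) \left(-2925 + 12326\right) = \left(- \frac{4747}{989} + \left(-6 + 187 + 2 \cdot 187^{2}\right)\right) \left(-2925 + 12326\right) = \left(- \frac{4747}{989} + \left(-6 + 187 + 2 \cdot 34969\right)\right) 9401 = \left(- \frac{4747}{989} + \left(-6 + 187 + 69938\right)\right) 9401 = \left(- \frac{4747}{989} + 70119\right) 9401 = \frac{69342944}{989} \cdot 9401 = \frac{651893016544}{989}$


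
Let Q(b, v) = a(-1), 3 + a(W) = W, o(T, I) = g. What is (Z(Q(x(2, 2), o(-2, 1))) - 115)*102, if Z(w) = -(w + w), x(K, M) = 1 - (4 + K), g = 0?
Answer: -10914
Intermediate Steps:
o(T, I) = 0
a(W) = -3 + W
x(K, M) = -3 - K (x(K, M) = 1 + (-4 - K) = -3 - K)
Q(b, v) = -4 (Q(b, v) = -3 - 1 = -4)
Z(w) = -2*w
(Z(Q(x(2, 2), o(-2, 1))) - 115)*102 = (-2*(-4) - 115)*102 = (8 - 115)*102 = -107*102 = -10914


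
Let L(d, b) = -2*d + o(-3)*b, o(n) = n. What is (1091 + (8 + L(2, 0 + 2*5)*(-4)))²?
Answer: 1525225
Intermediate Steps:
L(d, b) = -3*b - 2*d (L(d, b) = -2*d - 3*b = -3*b - 2*d)
(1091 + (8 + L(2, 0 + 2*5)*(-4)))² = (1091 + (8 + (-3*(0 + 2*5) - 2*2)*(-4)))² = (1091 + (8 + (-3*(0 + 10) - 4)*(-4)))² = (1091 + (8 + (-3*10 - 4)*(-4)))² = (1091 + (8 + (-30 - 4)*(-4)))² = (1091 + (8 - 34*(-4)))² = (1091 + (8 + 136))² = (1091 + 144)² = 1235² = 1525225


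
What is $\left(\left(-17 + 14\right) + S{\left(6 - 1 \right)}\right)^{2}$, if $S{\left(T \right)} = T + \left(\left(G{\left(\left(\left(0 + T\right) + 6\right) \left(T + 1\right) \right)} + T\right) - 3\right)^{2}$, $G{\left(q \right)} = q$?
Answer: $21399876$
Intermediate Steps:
$S{\left(T \right)} = T + \left(-3 + T + \left(1 + T\right) \left(6 + T\right)\right)^{2}$ ($S{\left(T \right)} = T + \left(\left(\left(\left(0 + T\right) + 6\right) \left(T + 1\right) + T\right) - 3\right)^{2} = T + \left(\left(\left(T + 6\right) \left(1 + T\right) + T\right) - 3\right)^{2} = T + \left(\left(\left(6 + T\right) \left(1 + T\right) + T\right) - 3\right)^{2} = T + \left(\left(\left(1 + T\right) \left(6 + T\right) + T\right) - 3\right)^{2} = T + \left(\left(T + \left(1 + T\right) \left(6 + T\right)\right) - 3\right)^{2} = T + \left(-3 + T + \left(1 + T\right) \left(6 + T\right)\right)^{2}$)
$\left(\left(-17 + 14\right) + S{\left(6 - 1 \right)}\right)^{2} = \left(\left(-17 + 14\right) + \left(\left(6 - 1\right) + \left(3 + \left(6 - 1\right)^{2} + 8 \left(6 - 1\right)\right)^{2}\right)\right)^{2} = \left(-3 + \left(5 + \left(3 + 5^{2} + 8 \cdot 5\right)^{2}\right)\right)^{2} = \left(-3 + \left(5 + \left(3 + 25 + 40\right)^{2}\right)\right)^{2} = \left(-3 + \left(5 + 68^{2}\right)\right)^{2} = \left(-3 + \left(5 + 4624\right)\right)^{2} = \left(-3 + 4629\right)^{2} = 4626^{2} = 21399876$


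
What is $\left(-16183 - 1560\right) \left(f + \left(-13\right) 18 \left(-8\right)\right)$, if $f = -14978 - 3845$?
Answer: $300761593$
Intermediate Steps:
$f = -18823$
$\left(-16183 - 1560\right) \left(f + \left(-13\right) 18 \left(-8\right)\right) = \left(-16183 - 1560\right) \left(-18823 + \left(-13\right) 18 \left(-8\right)\right) = - 17743 \left(-18823 - -1872\right) = - 17743 \left(-18823 + 1872\right) = \left(-17743\right) \left(-16951\right) = 300761593$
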